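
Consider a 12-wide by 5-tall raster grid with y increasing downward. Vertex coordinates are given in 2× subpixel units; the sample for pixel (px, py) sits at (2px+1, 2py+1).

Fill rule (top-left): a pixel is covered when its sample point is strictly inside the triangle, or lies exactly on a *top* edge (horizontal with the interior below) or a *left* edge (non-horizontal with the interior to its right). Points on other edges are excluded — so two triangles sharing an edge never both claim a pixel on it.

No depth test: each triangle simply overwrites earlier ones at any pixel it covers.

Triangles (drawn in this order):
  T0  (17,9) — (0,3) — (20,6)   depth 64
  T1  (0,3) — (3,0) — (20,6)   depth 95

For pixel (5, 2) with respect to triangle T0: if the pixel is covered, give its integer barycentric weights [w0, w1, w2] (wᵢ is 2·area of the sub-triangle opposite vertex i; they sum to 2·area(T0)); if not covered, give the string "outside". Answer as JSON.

T0:
  2·area = 69
  edge (17, 9)→(0, 3): d=(-17,-6) top-left  bias=+0
  edge (0, 3)→(20, 6): d=(20,3) right/bottom  bias=-1
  edge (20, 6)→(17, 9): d=(-3,3) right/bottom  bias=-1
    (11,1)@(23, 3): e=[138,-69,0] → ·  [on edge]
    (3,2)@(7, 5): e=[8,19,42] → #
    (4,2)@(9, 5): e=[20,13,36] → #
    (5,2)@(11, 5): e=[32,7,30] → #
    (6,2)@(13, 5): e=[44,1,24] → #
    (7,2)@(15, 5): e=[56,-5,18] → ·
    (10,2)@(21, 5): e=[92,-23,0] → ·  [on edge]
    (3,3)@(7, 7): e=[-26,59,36] → ·
    (4,3)@(9, 7): e=[-14,53,30] → ·
    (5,3)@(11, 7): e=[-2,47,24] → ·
    (6,3)@(13, 7): e=[10,41,18] → #
    (7,3)@(15, 7): e=[22,35,12] → #
    (9,3)@(19, 7): e=[46,23,0] → ·  [on edge]
    (8,4)@(17, 9): e=[0,69,0] → ·  [on edge]
  covered (7 px):
    · · · · · · · · · · · ·
    · · · · · · · · · · · ·
    · · · # # # # · · · · ·
    · · · · · · # # # · · ·
    · · · · · · · · · · · ·
T1:
  2·area = 69
  edge (0, 3)→(3, 0): d=(3,-3) top-left  bias=+0
  edge (3, 0)→(20, 6): d=(17,6) right/bottom  bias=-1
  edge (20, 6)→(0, 3): d=(-20,-3) top-left  bias=+0
    (1,0)@(3, 1): e=[3,17,49] → #
    (2,0)@(5, 1): e=[9,5,55] → #
    (3,0)@(7, 1): e=[15,-7,61] → ·
    (0,1)@(1, 3): e=[3,63,3] → #
    (3,1)@(7, 3): e=[21,27,21] → #
    (4,1)@(9, 3): e=[27,15,27] → #
    (5,1)@(11, 3): e=[33,3,33] → #
    (6,1)@(13, 3): e=[39,-9,39] → ·
    (0,2)@(1, 5): e=[9,97,-37] → ·
    (1,2)@(3, 5): e=[15,85,-31] → ·
    (2,2)@(5, 5): e=[21,73,-25] → ·
    (3,2)@(7, 5): e=[27,61,-19] → ·
  covered (10 px):
    · # # · · · · · · · · ·
    # # # # # # · · · · · ·
    · · · · · · · # # · · ·
    · · · · · · · · · · · ·
    · · · · · · · · · · · ·

Final: [7,30,32]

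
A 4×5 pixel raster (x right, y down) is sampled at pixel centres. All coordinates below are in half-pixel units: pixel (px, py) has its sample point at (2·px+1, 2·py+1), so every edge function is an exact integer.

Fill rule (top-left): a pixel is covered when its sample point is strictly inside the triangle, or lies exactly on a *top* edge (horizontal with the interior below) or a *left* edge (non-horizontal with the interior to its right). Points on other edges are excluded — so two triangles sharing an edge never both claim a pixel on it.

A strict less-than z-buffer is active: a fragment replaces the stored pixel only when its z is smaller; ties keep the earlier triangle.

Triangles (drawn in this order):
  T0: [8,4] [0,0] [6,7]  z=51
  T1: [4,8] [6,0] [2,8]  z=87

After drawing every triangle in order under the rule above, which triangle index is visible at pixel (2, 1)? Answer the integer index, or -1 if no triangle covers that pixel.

T0:
  2·area = 32  (B↔C swapped to make it positive)
  edge (8, 4)→(6, 7): d=(-2,3) right/bottom  bias=-1
  edge (6, 7)→(0, 0): d=(-6,-7) top-left  bias=+0
  edge (0, 0)→(8, 4): d=(8,4) right/bottom  bias=-1
    (0,0)@(1, 1): e=[27,1,4] → #
    (1,0)@(3, 1): e=[21,15,-4] → ·
    (0,1)@(1, 3): e=[23,-11,20] → ·
    (1,1)@(3, 3): e=[17,3,12] → #
    (2,1)@(5, 3): e=[11,17,4] → #
    (3,1)@(7, 3): e=[5,31,-4] → ·
    (1,2)@(3, 5): e=[13,-9,28] → ·
    (2,2)@(5, 5): e=[7,5,20] → #
    (3,2)@(7, 5): e=[1,19,12] → #
    (2,3)@(5, 7): e=[3,-7,36] → ·
    (3,3)@(7, 7): e=[-3,7,28] → ·
  covered (5 px):
    # · · ·
    · # # ·
    · · # #
    · · · ·
    · · · ·
T1:
  2·area = 16  (B↔C swapped to make it positive)
  edge (4, 8)→(2, 8): d=(-2,0) right/bottom  bias=-1
  edge (2, 8)→(6, 0): d=(4,-8) top-left  bias=+0
  edge (6, 0)→(4, 8): d=(-2,8) right/bottom  bias=-1
    (2,1)@(5, 3): e=[10,4,2] → #
    (3,1)@(7, 3): e=[10,20,-14] → ·
    (2,2)@(5, 5): e=[6,12,-2] → ·
    (1,3)@(3, 7): e=[2,4,10] → #
    (2,3)@(5, 7): e=[2,20,-6] → ·
    (1,4)@(3, 9): e=[-2,12,6] → ·
  covered (2 px):
    · · · ·
    · · # ·
    · · · ·
    · # · ·
    · · · ·

Z-buffer (winner per pixel, '.' = empty):
  0 . . .
  . 0 0 .
  . . 0 0
  . 1 . .
  . . . .

Final: 0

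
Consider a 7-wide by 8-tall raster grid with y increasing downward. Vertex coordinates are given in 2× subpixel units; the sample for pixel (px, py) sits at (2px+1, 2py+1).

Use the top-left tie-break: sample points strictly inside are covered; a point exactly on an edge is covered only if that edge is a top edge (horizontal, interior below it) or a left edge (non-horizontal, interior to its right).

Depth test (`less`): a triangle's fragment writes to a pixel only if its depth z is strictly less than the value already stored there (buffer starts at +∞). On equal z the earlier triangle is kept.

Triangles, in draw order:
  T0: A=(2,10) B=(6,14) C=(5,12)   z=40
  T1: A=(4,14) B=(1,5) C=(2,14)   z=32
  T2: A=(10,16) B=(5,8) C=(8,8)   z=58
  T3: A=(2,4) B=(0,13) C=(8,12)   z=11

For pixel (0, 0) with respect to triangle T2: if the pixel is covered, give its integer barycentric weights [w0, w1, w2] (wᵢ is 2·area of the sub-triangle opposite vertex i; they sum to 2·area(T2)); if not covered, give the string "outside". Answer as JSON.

T0:
  2·area = 4  (B↔C swapped to make it positive)
  edge (2, 10)→(5, 12): d=(3,2) right/bottom  bias=-1
  edge (5, 12)→(6, 14): d=(1,2) right/bottom  bias=-1
  edge (6, 14)→(2, 10): d=(-4,-4) top-left  bias=+0
    (0,4)@(1, 9): e=[-1,5,0] → ·  [on edge]
    (1,5)@(3, 11): e=[1,3,0] → █  [on edge]
    (2,5)@(5, 11): e=[-3,-1,8] → ·
    (1,6)@(3, 13): e=[7,5,-8] → ·
    (2,6)@(5, 13): e=[3,1,0] → █  [on edge]
    (3,6)@(7, 13): e=[-1,-3,8] → ·
    (2,7)@(5, 15): e=[9,3,-8] → ·
    (3,7)@(7, 15): e=[5,-1,0] → ·  [on edge]
  covered (2 px):
    · · · · · · ·
    · · · · · · ·
    · · · · · · ·
    · · · · · · ·
    · · · · · · ·
    · █ · · · · ·
    · · █ · · · ·
    · · · · · · ·
T1:
  2·area = 18  (B↔C swapped to make it positive)
  edge (4, 14)→(2, 14): d=(-2,0) right/bottom  bias=-1
  edge (2, 14)→(1, 5): d=(-1,-9) top-left  bias=+0
  edge (1, 5)→(4, 14): d=(3,9) right/bottom  bias=-1
    (0,2)@(1, 5): e=[18,0,0] → ·  [on edge]
    (1,5)@(3, 11): e=[6,12,0] → ·  [on edge]
    (1,6)@(3, 13): e=[2,10,6] → █
    (2,6)@(5, 13): e=[2,28,-12] → ·
    (1,7)@(3, 15): e=[-2,8,12] → ·
  covered (1 px):
    · · · · · · ·
    · · · · · · ·
    · · · · · · ·
    · · · · · · ·
    · · · · · · ·
    · · · · · · ·
    · █ · · · · ·
    · · · · · · ·
T2:
  2·area = 24
  edge (10, 16)→(5, 8): d=(-5,-8) top-left  bias=+0
  edge (5, 8)→(8, 8): d=(3,0) top-left  bias=+0
  edge (8, 8)→(10, 16): d=(2,8) right/bottom  bias=-1
    (3,4)@(7, 9): e=[11,3,10] → █
    (4,4)@(9, 9): e=[27,3,-6] → ·
    (3,5)@(7, 11): e=[1,9,14] → █
    (4,5)@(9, 11): e=[17,9,-2] → ·
    (3,6)@(7, 13): e=[-9,15,18] → ·
    (4,6)@(9, 13): e=[7,15,2] → █
    (5,6)@(11, 13): e=[23,15,-14] → ·
    (4,7)@(9, 15): e=[-3,21,6] → ·
  covered (3 px):
    · · · · · · ·
    · · · · · · ·
    · · · · · · ·
    · · · · · · ·
    · · · █ · · ·
    · · · █ · · ·
    · · · · █ · ·
    · · · · · · ·
T3:
  2·area = 70  (B↔C swapped to make it positive)
  edge (2, 4)→(8, 12): d=(6,8) right/bottom  bias=-1
  edge (8, 12)→(0, 13): d=(-8,1) right/bottom  bias=-1
  edge (0, 13)→(2, 4): d=(2,-9) top-left  bias=+0
    (1,3)@(3, 7): e=[10,45,15] → █
    (2,3)@(5, 7): e=[-6,43,33] → ·
    (0,4)@(1, 9): e=[38,31,1] → █
    (2,4)@(5, 9): e=[6,27,37] → █
    (3,4)@(7, 9): e=[-10,25,55] → ·
    (0,5)@(1, 11): e=[50,15,5] → █
    (3,5)@(7, 11): e=[2,9,59] → █
    (4,5)@(9, 11): e=[-14,7,77] → ·
    (0,6)@(1, 13): e=[62,-1,9] → ·
    (1,6)@(3, 13): e=[46,-3,27] → ·
    (2,6)@(5, 13): e=[30,-5,45] → ·
    (3,6)@(7, 13): e=[14,-7,63] → ·
  covered (8 px):
    · · · · · · ·
    · · · · · · ·
    · · · · · · ·
    · █ · · · · ·
    █ █ █ · · · ·
    █ █ █ █ · · ·
    · · · · · · ·
    · · · · · · ·

Final: "outside"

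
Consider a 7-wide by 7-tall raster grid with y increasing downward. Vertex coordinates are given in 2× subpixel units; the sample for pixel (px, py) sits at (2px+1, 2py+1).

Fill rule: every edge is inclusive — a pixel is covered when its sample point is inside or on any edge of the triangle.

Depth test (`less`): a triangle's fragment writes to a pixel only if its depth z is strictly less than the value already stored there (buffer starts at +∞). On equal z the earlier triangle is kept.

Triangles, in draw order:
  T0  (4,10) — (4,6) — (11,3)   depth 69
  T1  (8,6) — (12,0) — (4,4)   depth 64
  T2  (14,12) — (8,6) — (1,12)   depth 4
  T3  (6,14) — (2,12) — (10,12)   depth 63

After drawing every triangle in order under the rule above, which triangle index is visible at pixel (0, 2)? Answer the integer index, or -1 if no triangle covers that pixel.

T0:
  2·area = 28
  edge (4, 10)→(4, 6): d=(0,-4) inclusive
  edge (4, 6)→(11, 3): d=(7,-3) inclusive
  edge (11, 3)→(4, 10): d=(-7,7) inclusive
    (6,0)@(13, 1): e=[36,-8,0] → ·  [on edge]
    (5,1)@(11, 3): e=[28,0,0] → █  [on edge]
    (6,1)@(13, 3): e=[36,6,-14] → ·
    (3,2)@(7, 5): e=[12,2,14] → █
    (4,2)@(9, 5): e=[20,8,0] → █  [on edge]
    (5,2)@(11, 5): e=[28,14,-14] → ·
    (2,3)@(5, 7): e=[4,10,14] → █
    (3,3)@(7, 7): e=[12,16,0] → █  [on edge]
    (4,3)@(9, 7): e=[20,22,-14] → ·
    (2,4)@(5, 9): e=[4,24,0] → █  [on edge]
    (3,4)@(7, 9): e=[12,30,-14] → ·
    (1,5)@(3, 11): e=[-4,32,0] → ·  [on edge]
    (0,6)@(1, 13): e=[-12,40,0] → ·  [on edge]
  covered (6 px):
    · · · · · · ·
    · · · · · █ ·
    · · · █ █ · ·
    · · █ █ · · ·
    · · █ · · · ·
    · · · · · · ·
    · · · · · · ·
T1:
  2·area = 32  (B↔C swapped to make it positive)
  edge (8, 6)→(4, 4): d=(-4,-2) inclusive
  edge (4, 4)→(12, 0): d=(8,-4) inclusive
  edge (12, 0)→(8, 6): d=(-4,6) inclusive
    (5,0)@(11, 1): e=[26,4,2] → █
    (6,0)@(13, 1): e=[30,12,-10] → ·
    (3,1)@(7, 3): e=[10,4,18] → █
    (4,1)@(9, 3): e=[14,12,6] → █
    (5,1)@(11, 3): e=[18,20,-6] → ·
    (3,2)@(7, 5): e=[2,20,10] → █
    (4,2)@(9, 5): e=[6,28,-2] → ·
    (3,3)@(7, 7): e=[-6,36,2] → ·
  covered (4 px):
    · · · · · █ ·
    · · · █ █ · ·
    · · · █ · · ·
    · · · · · · ·
    · · · · · · ·
    · · · · · · ·
    · · · · · · ·
T2:
  2·area = 78  (B↔C swapped to make it positive)
  edge (14, 12)→(1, 12): d=(-13,0) inclusive
  edge (1, 12)→(8, 6): d=(7,-6) inclusive
  edge (8, 6)→(14, 12): d=(6,6) inclusive
    (1,0)@(3, 1): e=[143,-65,0] → ·  [on edge]
    (2,1)@(5, 3): e=[117,-39,0] → ·  [on edge]
    (3,2)@(7, 5): e=[91,-13,0] → ·  [on edge]
    (3,3)@(7, 7): e=[65,1,12] → █
    (4,3)@(9, 7): e=[65,13,0] → █  [on edge]
    (5,3)@(11, 7): e=[65,25,-12] → ·
    (2,4)@(5, 9): e=[39,3,36] → █
    (5,4)@(11, 9): e=[39,39,0] → █  [on edge]
    (6,4)@(13, 9): e=[39,51,-12] → ·
    (1,5)@(3, 11): e=[13,5,60] → █
    (6,5)@(13, 11): e=[13,65,0] → █  [on edge]
    (1,6)@(3, 13): e=[-13,19,72] → ·
  covered (12 px):
    · · · · · · ·
    · · · · · · ·
    · · · · · · ·
    · · · █ █ · ·
    · · █ █ █ █ ·
    · █ █ █ █ █ █
    · · · · · · ·
T3:
  2·area = 16
  edge (6, 14)→(2, 12): d=(-4,-2) inclusive
  edge (2, 12)→(10, 12): d=(8,0) inclusive
  edge (10, 12)→(6, 14): d=(-4,2) inclusive
    (2,6)@(5, 13): e=[2,8,6] → █
    (3,6)@(7, 13): e=[6,8,2] → █
    (4,6)@(9, 13): e=[10,8,-2] → ·
  covered (2 px):
    · · · · · · ·
    · · · · · · ·
    · · · · · · ·
    · · · · · · ·
    · · · · · · ·
    · · · · · · ·
    · · █ █ · · ·

Z-buffer (winner per pixel, '.' = empty):
  . . . . . 1 .
  . . . 1 1 0 .
  . . . 1 0 . .
  . . 0 2 2 . .
  . . 2 2 2 2 .
  . 2 2 2 2 2 2
  . . 3 3 . . .

Answer: -1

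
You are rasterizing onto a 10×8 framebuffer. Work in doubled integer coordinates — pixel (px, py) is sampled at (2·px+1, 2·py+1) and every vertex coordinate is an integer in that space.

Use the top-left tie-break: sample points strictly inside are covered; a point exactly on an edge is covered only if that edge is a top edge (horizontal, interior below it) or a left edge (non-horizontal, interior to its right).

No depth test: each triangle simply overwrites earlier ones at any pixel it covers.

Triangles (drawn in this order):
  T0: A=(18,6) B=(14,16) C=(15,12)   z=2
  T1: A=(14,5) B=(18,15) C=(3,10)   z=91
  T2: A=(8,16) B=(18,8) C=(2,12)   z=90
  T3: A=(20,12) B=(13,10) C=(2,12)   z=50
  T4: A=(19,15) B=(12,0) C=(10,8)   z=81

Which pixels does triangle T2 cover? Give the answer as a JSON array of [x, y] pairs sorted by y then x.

T0:
  2·area = 6
  edge (18, 6)→(14, 16): d=(-4,10) right/bottom  bias=-1
  edge (14, 16)→(15, 12): d=(1,-4) top-left  bias=+0
  edge (15, 12)→(18, 6): d=(3,-6) top-left  bias=+0
    (7,6)@(15, 13): e=[2,1,3] → #
    (8,6)@(17, 13): e=[-18,9,15] → ·
    (7,7)@(15, 15): e=[-6,3,9] → ·
  covered (1 px):
    · · · · · · · · · ·
    · · · · · · · · · ·
    · · · · · · · · · ·
    · · · · · · · · · ·
    · · · · · · · · · ·
    · · · · · · · · · ·
    · · · · · · · # · ·
    · · · · · · · · · ·
T1:
  2·area = 130
  edge (14, 5)→(18, 15): d=(4,10) right/bottom  bias=-1
  edge (18, 15)→(3, 10): d=(-15,-5) top-left  bias=+0
  edge (3, 10)→(14, 5): d=(11,-5) top-left  bias=+0
    (5,3)@(11, 7): e=[38,85,7] → #
    (6,3)@(13, 7): e=[18,95,17] → #
    (7,3)@(15, 7): e=[-2,105,27] → ·
    (3,4)@(7, 9): e=[86,35,9] → #
    (4,4)@(9, 9): e=[66,45,19] → #
    (7,4)@(15, 9): e=[6,75,49] → #
    (8,4)@(17, 9): e=[-14,85,59] → ·
    (3,5)@(7, 11): e=[94,5,31] → #
    (8,5)@(17, 11): e=[-6,55,81] → ·
    (3,6)@(7, 13): e=[102,-25,53] → ·
    (4,6)@(9, 13): e=[82,-15,63] → ·
    (5,6)@(11, 13): e=[62,-5,73] → ·
  covered (15 px):
    · · · · · · · · · ·
    · · · · · · · · · ·
    · · · · · · · · · ·
    · · · · · # # · · ·
    · · · # # # # # · ·
    · · · # # # # # · ·
    · · · · · · # # # ·
    · · · · · · · · · ·
T2:
  2·area = 88  (B↔C swapped to make it positive)
  edge (8, 16)→(2, 12): d=(-6,-4) top-left  bias=+0
  edge (2, 12)→(18, 8): d=(16,-4) top-left  bias=+0
  edge (18, 8)→(8, 16): d=(-10,8) right/bottom  bias=-1
    (7,4)@(15, 9): e=[70,4,14] → #
    (8,4)@(17, 9): e=[78,12,-2] → ·
    (3,5)@(7, 11): e=[26,4,58] → #
    (4,5)@(9, 11): e=[34,12,42] → #
    (5,5)@(11, 11): e=[42,20,26] → #
    (6,5)@(13, 11): e=[50,28,10] → #
    (7,5)@(15, 11): e=[58,36,-6] → ·
    (2,6)@(5, 13): e=[6,28,54] → #
    (6,6)@(13, 13): e=[38,60,-10] → ·
    (2,7)@(5, 15): e=[-6,60,34] → ·
    (3,7)@(7, 15): e=[2,68,18] → #
    (5,7)@(11, 15): e=[18,84,-14] → ·
  covered (11 px):
    · · · · · · · · · ·
    · · · · · · · · · ·
    · · · · · · · · · ·
    · · · · · · · · · ·
    · · · · · · · # · ·
    · · · # # # # · · ·
    · · # # # # · · · ·
    · · · # # · · · · ·
T3:
  2·area = 36  (B↔C swapped to make it positive)
  edge (20, 12)→(2, 12): d=(-18,0) right/bottom  bias=-1
  edge (2, 12)→(13, 10): d=(11,-2) top-left  bias=+0
  edge (13, 10)→(20, 12): d=(7,2) right/bottom  bias=-1
    (4,5)@(9, 11): e=[18,3,15] → #
    (5,5)@(11, 11): e=[18,7,11] → #
    (6,5)@(13, 11): e=[18,11,7] → #
    (7,5)@(15, 11): e=[18,15,3] → #
    (8,5)@(17, 11): e=[18,19,-1] → ·
    (4,6)@(9, 13): e=[-18,25,29] → ·
    (5,6)@(11, 13): e=[-18,29,25] → ·
    (6,6)@(13, 13): e=[-18,33,21] → ·
    (7,6)@(15, 13): e=[-18,37,17] → ·
  covered (4 px):
    · · · · · · · · · ·
    · · · · · · · · · ·
    · · · · · · · · · ·
    · · · · · · · · · ·
    · · · · · · · · · ·
    · · · · # # # # · ·
    · · · · · · · · · ·
    · · · · · · · · · ·
T4:
  2·area = 86  (B↔C swapped to make it positive)
  edge (19, 15)→(10, 8): d=(-9,-7) top-left  bias=+0
  edge (10, 8)→(12, 0): d=(2,-8) top-left  bias=+0
  edge (12, 0)→(19, 15): d=(7,15) right/bottom  bias=-1
    (0,0)@(1, 1): e=[0,-86,172] → ·  [on edge]
    (6,1)@(13, 3): e=[66,14,6] → #
    (7,1)@(15, 3): e=[80,30,-24] → ·
    (5,2)@(11, 5): e=[34,2,50] → #
    (7,2)@(15, 5): e=[62,34,-10] → ·
    (5,3)@(11, 7): e=[16,6,64] → #
    (7,3)@(15, 7): e=[44,38,4] → #
    (8,3)@(17, 7): e=[58,54,-26] → ·
    (5,4)@(11, 9): e=[-2,10,78] → ·
    (6,4)@(13, 9): e=[12,26,48] → #
    (8,4)@(17, 9): e=[40,58,-12] → ·
    (6,5)@(13, 11): e=[-6,30,62] → ·
    (9,7)@(19, 15): e=[0,86,0] → ·  [on edge]
  covered (11 px):
    · · · · · · · · · ·
    · · · · · · # · · ·
    · · · · · # # · · ·
    · · · · · # # # · ·
    · · · · · · # # · ·
    · · · · · · · # # ·
    · · · · · · · · # ·
    · · · · · · · · · ·

Answer: [[7,4],[3,5],[4,5],[5,5],[6,5],[2,6],[3,6],[4,6],[5,6],[3,7],[4,7]]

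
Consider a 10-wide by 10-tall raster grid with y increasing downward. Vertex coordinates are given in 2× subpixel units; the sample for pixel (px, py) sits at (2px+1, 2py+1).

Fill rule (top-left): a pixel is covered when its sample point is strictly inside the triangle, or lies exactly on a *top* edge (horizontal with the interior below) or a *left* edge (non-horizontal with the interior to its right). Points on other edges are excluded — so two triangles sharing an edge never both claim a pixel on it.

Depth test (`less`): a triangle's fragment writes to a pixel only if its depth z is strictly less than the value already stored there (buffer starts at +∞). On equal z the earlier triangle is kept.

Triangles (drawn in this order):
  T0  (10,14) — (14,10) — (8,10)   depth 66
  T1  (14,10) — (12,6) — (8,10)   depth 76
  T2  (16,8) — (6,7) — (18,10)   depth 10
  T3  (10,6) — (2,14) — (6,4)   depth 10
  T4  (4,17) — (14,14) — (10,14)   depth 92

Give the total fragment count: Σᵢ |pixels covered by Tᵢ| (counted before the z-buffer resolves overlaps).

T0:
  2·area = 24  (B↔C swapped to make it positive)
  edge (10, 14)→(8, 10): d=(-2,-4) top-left  bias=+0
  edge (8, 10)→(14, 10): d=(6,0) top-left  bias=+0
  edge (14, 10)→(10, 14): d=(-4,4) right/bottom  bias=-1
    (9,2)@(19, 5): e=[54,-30,0] → ·  [on edge]
    (8,3)@(17, 7): e=[42,-18,0] → ·  [on edge]
    (7,4)@(15, 9): e=[30,-6,0] → ·  [on edge]
    (4,5)@(9, 11): e=[2,6,16] → #
    (5,5)@(11, 11): e=[10,6,8] → #
    (6,5)@(13, 11): e=[18,6,0] → ·  [on edge]
    (4,6)@(9, 13): e=[-2,18,8] → ·
    (5,6)@(11, 13): e=[6,18,0] → ·  [on edge]
    (4,7)@(9, 15): e=[-6,30,0] → ·  [on edge]
    (3,8)@(7, 17): e=[-18,42,0] → ·  [on edge]
    (2,9)@(5, 19): e=[-30,54,0] → ·  [on edge]
  covered (2 px):
    · · · · · · · · · ·
    · · · · · · · · · ·
    · · · · · · · · · ·
    · · · · · · · · · ·
    · · · · · · · · · ·
    · · · · # # · · · ·
    · · · · · · · · · ·
    · · · · · · · · · ·
    · · · · · · · · · ·
    · · · · · · · · · ·
T1:
  2·area = 24  (B↔C swapped to make it positive)
  edge (14, 10)→(8, 10): d=(-6,0) right/bottom  bias=-1
  edge (8, 10)→(12, 6): d=(4,-4) top-left  bias=+0
  edge (12, 6)→(14, 10): d=(2,4) right/bottom  bias=-1
    (8,0)@(17, 1): e=[54,0,-30] → ·  [on edge]
    (7,1)@(15, 3): e=[42,0,-18] → ·  [on edge]
    (6,2)@(13, 5): e=[30,0,-6] → ·  [on edge]
    (5,3)@(11, 7): e=[18,0,6] → #  [on edge]
    (6,3)@(13, 7): e=[18,8,-2] → ·
    (4,4)@(9, 9): e=[6,0,18] → #  [on edge]
    (6,4)@(13, 9): e=[6,16,2] → #
    (7,4)@(15, 9): e=[6,24,-6] → ·
    (3,5)@(7, 11): e=[-6,0,30] → ·  [on edge]
    (4,5)@(9, 11): e=[-6,8,22] → ·
    (5,5)@(11, 11): e=[-6,16,14] → ·
    (6,5)@(13, 11): e=[-6,24,6] → ·
    (2,6)@(5, 13): e=[-18,0,42] → ·  [on edge]
    (1,7)@(3, 15): e=[-30,0,54] → ·  [on edge]
    (0,8)@(1, 17): e=[-42,0,66] → ·  [on edge]
  covered (4 px):
    · · · · · · · · · ·
    · · · · · · · · · ·
    · · · · · · · · · ·
    · · · · · # · · · ·
    · · · · # # # · · ·
    · · · · · · · · · ·
    · · · · · · · · · ·
    · · · · · · · · · ·
    · · · · · · · · · ·
    · · · · · · · · · ·
T2:
  2·area = 18  (B↔C swapped to make it positive)
  edge (16, 8)→(18, 10): d=(2,2) right/bottom  bias=-1
  edge (18, 10)→(6, 7): d=(-12,-3) top-left  bias=+0
  edge (6, 7)→(16, 8): d=(10,1) right/bottom  bias=-1
    (4,0)@(9, 1): e=[0,81,-63] → ·  [on edge]
    (5,1)@(11, 3): e=[0,63,-45] → ·  [on edge]
    (6,2)@(13, 5): e=[0,45,-27] → ·  [on edge]
    (7,3)@(15, 7): e=[0,27,-9] → ·  [on edge]
    (7,4)@(15, 9): e=[4,3,11] → #
    (8,4)@(17, 9): e=[0,9,9] → ·  [on edge]
    (7,5)@(15, 11): e=[8,-21,31] → ·
    (9,5)@(19, 11): e=[0,-9,27] → ·  [on edge]
  covered (1 px):
    · · · · · · · · · ·
    · · · · · · · · · ·
    · · · · · · · · · ·
    · · · · · · · · · ·
    · · · · · · · # · ·
    · · · · · · · · · ·
    · · · · · · · · · ·
    · · · · · · · · · ·
    · · · · · · · · · ·
    · · · · · · · · · ·
T3:
  2·area = 48
  edge (10, 6)→(2, 14): d=(-8,8) right/bottom  bias=-1
  edge (2, 14)→(6, 4): d=(4,-10) top-left  bias=+0
  edge (6, 4)→(10, 6): d=(4,2) right/bottom  bias=-1
    (7,0)@(15, 1): e=[0,78,-30] → ·  [on edge]
    (6,1)@(13, 3): e=[0,66,-18] → ·  [on edge]
    (3,2)@(7, 5): e=[32,14,2] → #
    (4,2)@(9, 5): e=[16,34,-2] → ·
    (5,2)@(11, 5): e=[0,54,-6] → ·  [on edge]
    (2,3)@(5, 7): e=[32,2,14] → #
    (4,3)@(9, 7): e=[0,42,6] → ·  [on edge]
    (2,4)@(5, 9): e=[16,10,22] → #
    (3,4)@(7, 9): e=[0,30,18] → ·  [on edge]
    (2,5)@(5, 11): e=[0,18,30] → ·  [on edge]
    (1,6)@(3, 13): e=[0,6,42] → ·  [on edge]
    (0,7)@(1, 15): e=[0,-6,54] → ·  [on edge]
  covered (4 px):
    · · · · · · · · · ·
    · · · · · · · · · ·
    · · · # · · · · · ·
    · · # # · · · · · ·
    · · # · · · · · · ·
    · · · · · · · · · ·
    · · · · · · · · · ·
    · · · · · · · · · ·
    · · · · · · · · · ·
    · · · · · · · · · ·
T4:
  2·area = 12  (B↔C swapped to make it positive)
  edge (4, 17)→(10, 14): d=(6,-3) top-left  bias=+0
  edge (10, 14)→(14, 14): d=(4,0) top-left  bias=+0
  edge (14, 14)→(4, 17): d=(-10,3) right/bottom  bias=-1
    (4,7)@(9, 15): e=[3,4,5] → #
    (5,7)@(11, 15): e=[9,4,-1] → ·
    (4,8)@(9, 17): e=[15,12,-15] → ·
  covered (1 px):
    · · · · · · · · · ·
    · · · · · · · · · ·
    · · · · · · · · · ·
    · · · · · · · · · ·
    · · · · · · · · · ·
    · · · · · · · · · ·
    · · · · · · · · · ·
    · · · · # · · · · ·
    · · · · · · · · · ·
    · · · · · · · · · ·

Final: 12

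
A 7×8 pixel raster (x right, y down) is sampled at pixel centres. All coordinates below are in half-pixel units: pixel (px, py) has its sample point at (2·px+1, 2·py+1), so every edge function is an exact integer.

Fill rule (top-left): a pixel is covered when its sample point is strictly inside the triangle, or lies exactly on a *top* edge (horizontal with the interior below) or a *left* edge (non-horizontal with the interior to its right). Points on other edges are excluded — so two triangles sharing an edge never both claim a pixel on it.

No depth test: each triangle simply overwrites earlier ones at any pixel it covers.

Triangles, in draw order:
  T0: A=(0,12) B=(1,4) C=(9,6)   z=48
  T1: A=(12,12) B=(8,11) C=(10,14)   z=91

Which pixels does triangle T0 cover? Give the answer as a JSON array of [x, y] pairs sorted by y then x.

T0:
  2·area = 66
  edge (0, 12)→(1, 4): d=(1,-8) top-left  bias=+0
  edge (1, 4)→(9, 6): d=(8,2) right/bottom  bias=-1
  edge (9, 6)→(0, 12): d=(-9,6) right/bottom  bias=-1
    (0,2)@(1, 5): e=[1,8,57] → X
    (1,2)@(3, 5): e=[17,4,45] → X
    (2,2)@(5, 5): e=[33,0,33] → .  [on edge]
    (0,3)@(1, 7): e=[3,24,39] → X
    (2,3)@(5, 7): e=[35,16,15] → X
    (3,3)@(7, 7): e=[51,12,3] → X
    (4,3)@(9, 7): e=[67,8,-9] → .
    (6,3)@(13, 7): e=[99,0,-33] → .  [on edge]
    (0,4)@(1, 9): e=[5,40,21] → X
    (2,4)@(5, 9): e=[37,32,-3] → .
    (3,4)@(7, 9): e=[53,28,-15] → .
    (0,5)@(1, 11): e=[7,56,3] → X
  covered (9 px):
    . . . . . . .
    . . . . . . .
    X X . . . . .
    X X X X . . .
    X X . . . . .
    X . . . . . .
    . . . . . . .
    . . . . . . .
T1:
  2·area = 10  (B↔C swapped to make it positive)
  edge (12, 12)→(10, 14): d=(-2,2) right/bottom  bias=-1
  edge (10, 14)→(8, 11): d=(-2,-3) top-left  bias=+0
  edge (8, 11)→(12, 12): d=(4,1) right/bottom  bias=-1
    (6,5)@(13, 11): e=[0,15,-5] → .  [on edge]
    (5,6)@(11, 13): e=[0,5,5] → .  [on edge]
    (4,7)@(9, 15): e=[0,-5,15] → .  [on edge]
  covered (0 px):
    . . . . . . .
    . . . . . . .
    . . . . . . .
    . . . . . . .
    . . . . . . .
    . . . . . . .
    . . . . . . .
    . . . . . . .

Answer: [[0,2],[1,2],[0,3],[1,3],[2,3],[3,3],[0,4],[1,4],[0,5]]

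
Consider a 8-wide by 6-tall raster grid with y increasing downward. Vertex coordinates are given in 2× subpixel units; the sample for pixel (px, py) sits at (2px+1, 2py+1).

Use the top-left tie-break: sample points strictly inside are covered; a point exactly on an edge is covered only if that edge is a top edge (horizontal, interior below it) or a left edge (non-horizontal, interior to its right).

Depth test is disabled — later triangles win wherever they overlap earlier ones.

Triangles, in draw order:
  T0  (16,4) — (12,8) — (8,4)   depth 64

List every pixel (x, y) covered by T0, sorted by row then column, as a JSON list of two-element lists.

T0:
  2·area = 32
  edge (16, 4)→(12, 8): d=(-4,4) right/bottom  bias=-1
  edge (12, 8)→(8, 4): d=(-4,-4) top-left  bias=+0
  edge (8, 4)→(16, 4): d=(8,0) top-left  bias=+0
    (2,0)@(5, 1): e=[56,0,-24] → .  [on edge]
    (3,1)@(7, 3): e=[40,0,-8] → .  [on edge]
    (4,2)@(9, 5): e=[24,0,8] → X  [on edge]
    (5,2)@(11, 5): e=[16,8,8] → X
    (6,2)@(13, 5): e=[8,16,8] → X
    (7,2)@(15, 5): e=[0,24,8] → .  [on edge]
    (4,3)@(9, 7): e=[16,-8,24] → .
    (5,3)@(11, 7): e=[8,0,24] → X  [on edge]
    (6,3)@(13, 7): e=[0,8,24] → .  [on edge]
    (5,4)@(11, 9): e=[0,-8,40] → .  [on edge]
    (6,4)@(13, 9): e=[-8,0,40] → .  [on edge]
    (4,5)@(9, 11): e=[0,-24,56] → .  [on edge]
    (7,5)@(15, 11): e=[-24,0,56] → .  [on edge]
  covered (4 px):
    . . . . . . . .
    . . . . . . . .
    . . . . X X X .
    . . . . . X . .
    . . . . . . . .
    . . . . . . . .

Answer: [[4,2],[5,2],[6,2],[5,3]]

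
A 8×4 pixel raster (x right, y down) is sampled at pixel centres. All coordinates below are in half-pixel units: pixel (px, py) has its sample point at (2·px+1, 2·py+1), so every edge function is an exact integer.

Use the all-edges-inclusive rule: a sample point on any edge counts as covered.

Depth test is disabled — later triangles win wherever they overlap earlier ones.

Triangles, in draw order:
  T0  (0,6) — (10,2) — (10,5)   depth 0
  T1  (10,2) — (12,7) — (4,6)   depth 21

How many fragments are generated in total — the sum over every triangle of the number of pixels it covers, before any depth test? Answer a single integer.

T0:
  2·area = 30
  edge (0, 6)→(10, 2): d=(10,-4) inclusive
  edge (10, 2)→(10, 5): d=(0,3) inclusive
  edge (10, 5)→(0, 6): d=(-10,1) inclusive
    (4,1)@(9, 3): e=[6,3,21] → █
    (5,1)@(11, 3): e=[14,-3,19] → ·
    (1,2)@(3, 5): e=[2,21,7] → █
    (2,2)@(5, 5): e=[10,15,5] → █
    (3,2)@(7, 5): e=[18,9,3] → █
    (5,2)@(11, 5): e=[34,-3,-1] → ·
    (1,3)@(3, 7): e=[22,21,-13] → ·
    (2,3)@(5, 7): e=[30,15,-15] → ·
    (3,3)@(7, 7): e=[38,9,-17] → ·
    (4,3)@(9, 7): e=[46,3,-19] → ·
  covered (5 px):
    · · · · · · · ·
    · · · · █ · · ·
    · █ █ █ █ · · ·
    · · · · · · · ·
T1:
  2·area = 38
  edge (10, 2)→(12, 7): d=(2,5) inclusive
  edge (12, 7)→(4, 6): d=(-8,-1) inclusive
  edge (4, 6)→(10, 2): d=(6,-4) inclusive
    (4,1)@(9, 3): e=[7,29,2] → █
    (5,1)@(11, 3): e=[-3,31,10] → ·
    (3,2)@(7, 5): e=[21,11,6] → █
    (5,2)@(11, 5): e=[1,15,22] → █
    (6,2)@(13, 5): e=[-9,17,30] → ·
    (3,3)@(7, 7): e=[25,-5,18] → ·
    (4,3)@(9, 7): e=[15,-3,26] → ·
    (5,3)@(11, 7): e=[5,-1,34] → ·
  covered (4 px):
    · · · · · · · ·
    · · · · █ · · ·
    · · · █ █ █ · ·
    · · · · · · · ·

Final: 9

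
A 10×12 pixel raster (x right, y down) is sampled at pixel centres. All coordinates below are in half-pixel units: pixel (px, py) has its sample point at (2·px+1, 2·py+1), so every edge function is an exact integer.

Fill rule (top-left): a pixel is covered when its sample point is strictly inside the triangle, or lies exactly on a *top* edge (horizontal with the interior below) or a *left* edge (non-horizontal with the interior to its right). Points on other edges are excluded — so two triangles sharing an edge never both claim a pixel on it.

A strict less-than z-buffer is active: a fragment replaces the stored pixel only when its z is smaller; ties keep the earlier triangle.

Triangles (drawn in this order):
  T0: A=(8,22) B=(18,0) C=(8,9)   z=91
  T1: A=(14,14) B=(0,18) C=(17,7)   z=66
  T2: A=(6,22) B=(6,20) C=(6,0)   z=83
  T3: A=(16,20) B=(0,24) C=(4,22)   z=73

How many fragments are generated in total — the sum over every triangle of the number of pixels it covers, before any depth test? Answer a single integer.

T0:
  2·area = 130  (B↔C swapped to make it positive)
  edge (8, 22)→(8, 9): d=(0,-13) top-left  bias=+0
  edge (8, 9)→(18, 0): d=(10,-9) top-left  bias=+0
  edge (18, 0)→(8, 22): d=(-10,22) right/bottom  bias=-1
    (8,0)@(17, 1): e=[117,1,12] → #
    (9,0)@(19, 1): e=[143,19,-32] → ·
    (7,1)@(15, 3): e=[91,3,36] → #
    (8,1)@(17, 3): e=[117,21,-8] → ·
    (6,2)@(13, 5): e=[65,5,60] → #
    (8,2)@(17, 5): e=[117,41,-28] → ·
    (5,3)@(11, 7): e=[39,7,84] → #
    (7,3)@(15, 7): e=[91,43,-4] → ·
    (4,4)@(9, 9): e=[13,9,108] → #
    (7,4)@(15, 9): e=[91,63,-24] → ·
    (4,5)@(9, 11): e=[13,29,88] → #
    (6,5)@(13, 11): e=[65,65,0] → ·  [on edge]
  covered (17 px):
    · · · · · · · · # ·
    · · · · · · · # · ·
    · · · · · · # # · ·
    · · · · · # # · · ·
    · · · · # # # · · ·
    · · · · # # · · · ·
    · · · · # # · · · ·
    · · · · # # · · · ·
    · · · · # · · · · ·
    · · · · # · · · · ·
    · · · · · · · · · ·
    · · · · · · · · · ·
T1:
  2·area = 86
  edge (14, 14)→(0, 18): d=(-14,4) right/bottom  bias=-1
  edge (0, 18)→(17, 7): d=(17,-11) top-left  bias=+0
  edge (17, 7)→(14, 14): d=(-3,7) right/bottom  bias=-1
    (8,3)@(17, 7): e=[86,0,0] → ·  [on edge]
    (7,4)@(15, 9): e=[66,12,8] → #
    (8,4)@(17, 9): e=[58,34,-6] → ·
    (5,5)@(11, 11): e=[54,2,30] → #
    (6,5)@(13, 11): e=[46,24,16] → #
    (8,5)@(17, 11): e=[30,68,-12] → ·
    (4,6)@(9, 13): e=[34,14,38] → #
    (7,6)@(15, 13): e=[10,80,-4] → ·
    (2,7)@(5, 15): e=[22,4,60] → #
    (3,7)@(7, 15): e=[14,26,46] → #
    (5,7)@(11, 15): e=[-2,70,18] → ·
    (6,7)@(13, 15): e=[-10,92,4] → ·
    (5,10)@(11, 21): e=[-86,172,0] → ·  [on edge]
  covered (11 px):
    · · · · · · · · · ·
    · · · · · · · · · ·
    · · · · · · · · · ·
    · · · · · · · · · ·
    · · · · · · · # · ·
    · · · · · # # # · ·
    · · · · # # # · · ·
    · · # # # · · · · ·
    · # · · · · · · · ·
    · · · · · · · · · ·
    · · · · · · · · · ·
    · · · · · · · · · ·
T2:
  degenerate (2·area = 0) — covers nothing
T3:
  2·area = 16
  edge (16, 20)→(0, 24): d=(-16,4) right/bottom  bias=-1
  edge (0, 24)→(4, 22): d=(4,-2) top-left  bias=+0
  edge (4, 22)→(16, 20): d=(12,-2) top-left  bias=+0
    (5,10)@(11, 21): e=[4,10,2] → #
    (6,10)@(13, 21): e=[-4,14,6] → ·
    (1,11)@(3, 23): e=[4,2,10] → #
    (2,11)@(5, 23): e=[-4,6,14] → ·
    (5,11)@(11, 23): e=[-28,18,26] → ·
  covered (2 px):
    · · · · · · · · · ·
    · · · · · · · · · ·
    · · · · · · · · · ·
    · · · · · · · · · ·
    · · · · · · · · · ·
    · · · · · · · · · ·
    · · · · · · · · · ·
    · · · · · · · · · ·
    · · · · · · · · · ·
    · · · · · · · · · ·
    · · · · · # · · · ·
    · # · · · · · · · ·

Result: 30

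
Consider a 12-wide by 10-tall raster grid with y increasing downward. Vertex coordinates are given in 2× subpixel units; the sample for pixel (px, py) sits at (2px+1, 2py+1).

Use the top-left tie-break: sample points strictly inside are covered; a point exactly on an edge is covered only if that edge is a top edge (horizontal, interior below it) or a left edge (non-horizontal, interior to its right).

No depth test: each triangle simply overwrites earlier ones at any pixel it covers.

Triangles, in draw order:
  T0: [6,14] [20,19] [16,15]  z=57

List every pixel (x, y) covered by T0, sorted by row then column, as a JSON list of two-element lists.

T0:
  2·area = 36  (B↔C swapped to make it positive)
  edge (6, 14)→(16, 15): d=(10,1) right/bottom  bias=-1
  edge (16, 15)→(20, 19): d=(4,4) right/bottom  bias=-1
  edge (20, 19)→(6, 14): d=(-14,-5) top-left  bias=+0
    (4,7)@(9, 15): e=[7,28,1] → █
    (5,7)@(11, 15): e=[5,20,11] → █
    (6,7)@(13, 15): e=[3,12,21] → █
    (7,7)@(15, 15): e=[1,4,31] → █
    (8,7)@(17, 15): e=[-1,-4,41] → ·
    (4,8)@(9, 17): e=[27,36,-27] → ·
    (5,8)@(11, 17): e=[25,28,-17] → ·
    (6,8)@(13, 17): e=[23,20,-7] → ·
    (7,8)@(15, 17): e=[21,12,3] → █
    (8,8)@(17, 17): e=[19,4,13] → █
    (9,8)@(19, 17): e=[17,-4,23] → ·
    (7,9)@(15, 19): e=[41,20,-25] → ·
  covered (6 px):
    · · · · · · · · · · · ·
    · · · · · · · · · · · ·
    · · · · · · · · · · · ·
    · · · · · · · · · · · ·
    · · · · · · · · · · · ·
    · · · · · · · · · · · ·
    · · · · · · · · · · · ·
    · · · · █ █ █ █ · · · ·
    · · · · · · · █ █ · · ·
    · · · · · · · · · · · ·

Final: [[4,7],[5,7],[6,7],[7,7],[7,8],[8,8]]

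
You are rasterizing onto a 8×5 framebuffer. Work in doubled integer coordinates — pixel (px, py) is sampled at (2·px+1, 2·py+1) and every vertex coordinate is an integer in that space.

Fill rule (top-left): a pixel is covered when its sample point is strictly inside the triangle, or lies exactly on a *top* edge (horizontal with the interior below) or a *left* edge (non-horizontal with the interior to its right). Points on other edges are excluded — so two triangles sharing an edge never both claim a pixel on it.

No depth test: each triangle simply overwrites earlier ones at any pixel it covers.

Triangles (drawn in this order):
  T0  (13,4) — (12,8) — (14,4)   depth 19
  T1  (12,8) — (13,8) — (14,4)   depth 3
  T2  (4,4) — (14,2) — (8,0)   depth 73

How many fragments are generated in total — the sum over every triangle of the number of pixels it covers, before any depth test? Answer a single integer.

T0:
  2·area = 4  (B↔C swapped to make it positive)
  edge (13, 4)→(14, 4): d=(1,0) top-left  bias=+0
  edge (14, 4)→(12, 8): d=(-2,4) right/bottom  bias=-1
  edge (12, 8)→(13, 4): d=(1,-4) top-left  bias=+0
    (6,2)@(13, 5): e=[1,2,1] → X
    (7,2)@(15, 5): e=[1,-6,9] → .
    (6,3)@(13, 7): e=[3,-2,3] → .
  covered (1 px):
    . . . . . . . .
    . . . . . . . .
    . . . . . . X .
    . . . . . . . .
    . . . . . . . .
T1:
  2·area = 4  (B↔C swapped to make it positive)
  edge (12, 8)→(14, 4): d=(2,-4) top-left  bias=+0
  edge (14, 4)→(13, 8): d=(-1,4) right/bottom  bias=-1
  edge (13, 8)→(12, 8): d=(-1,0) right/bottom  bias=-1
    (6,3)@(13, 7): e=[2,1,1] → X
    (7,3)@(15, 7): e=[10,-7,1] → .
    (6,4)@(13, 9): e=[6,-1,-1] → .
  covered (1 px):
    . . . . . . . .
    . . . . . . . .
    . . . . . . . .
    . . . . . . X .
    . . . . . . . .
T2:
  2·area = 32  (B↔C swapped to make it positive)
  edge (4, 4)→(8, 0): d=(4,-4) top-left  bias=+0
  edge (8, 0)→(14, 2): d=(6,2) right/bottom  bias=-1
  edge (14, 2)→(4, 4): d=(-10,2) right/bottom  bias=-1
    (3,0)@(7, 1): e=[0,8,24] → X  [on edge]
    (4,0)@(9, 1): e=[8,4,20] → X
    (5,0)@(11, 1): e=[16,0,16] → .  [on edge]
    (2,1)@(5, 3): e=[0,24,8] → X  [on edge]
    (4,1)@(9, 3): e=[16,16,0] → .  [on edge]
    (1,2)@(3, 5): e=[0,40,-8] → .  [on edge]
    (2,2)@(5, 5): e=[8,36,-12] → .
    (3,2)@(7, 5): e=[16,32,-16] → .
    (0,3)@(1, 7): e=[0,56,-24] → .  [on edge]
  covered (4 px):
    . . . X X . . .
    . . X X . . . .
    . . . . . . . .
    . . . . . . . .
    . . . . . . . .

Final: 6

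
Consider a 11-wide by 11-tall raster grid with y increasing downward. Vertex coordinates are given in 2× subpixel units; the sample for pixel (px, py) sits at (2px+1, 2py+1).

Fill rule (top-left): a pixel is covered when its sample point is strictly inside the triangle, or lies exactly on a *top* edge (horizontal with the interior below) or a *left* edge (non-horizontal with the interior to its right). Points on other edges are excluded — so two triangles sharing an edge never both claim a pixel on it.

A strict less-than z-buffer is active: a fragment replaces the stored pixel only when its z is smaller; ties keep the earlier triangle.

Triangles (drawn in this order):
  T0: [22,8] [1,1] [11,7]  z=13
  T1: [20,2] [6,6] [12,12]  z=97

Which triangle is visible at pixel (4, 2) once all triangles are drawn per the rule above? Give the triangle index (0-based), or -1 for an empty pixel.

T0:
  2·area = 56  (B↔C swapped to make it positive)
  edge (22, 8)→(11, 7): d=(-11,-1) top-left  bias=+0
  edge (11, 7)→(1, 1): d=(-10,-6) top-left  bias=+0
  edge (1, 1)→(22, 8): d=(21,7) right/bottom  bias=-1
    (0,0)@(1, 1): e=[56,0,0] → .  [on edge]
    (2,1)@(5, 3): e=[38,4,14] → X
    (3,1)@(7, 3): e=[40,16,0] → .  [on edge]
    (2,2)@(5, 5): e=[16,-16,56] → .
    (4,2)@(9, 5): e=[20,8,28] → X
    (5,2)@(11, 5): e=[22,20,14] → X
    (6,2)@(13, 5): e=[24,32,0] → .  [on edge]
    (4,3)@(9, 7): e=[-2,-12,70] → .
    (5,3)@(11, 7): e=[0,0,56] → X  [on edge]
    (6,3)@(13, 7): e=[2,12,42] → X
    (7,3)@(15, 7): e=[4,24,28] → X
    (8,3)@(17, 7): e=[6,36,14] → X
    (9,3)@(19, 7): e=[8,48,0] → .  [on edge]
    (10,6)@(21, 13): e=[-56,0,112] → .  [on edge]
  covered (7 px):
    . . . . . . . . . . .
    . . X . . . . . . . .
    . . . . X X . . . . .
    . . . . . X X X X . .
    . . . . . . . . . . .
    . . . . . . . . . . .
    . . . . . . . . . . .
    . . . . . . . . . . .
    . . . . . . . . . . .
    . . . . . . . . . . .
    . . . . . . . . . . .
T1:
  2·area = 108  (B↔C swapped to make it positive)
  edge (20, 2)→(12, 12): d=(-8,10) right/bottom  bias=-1
  edge (12, 12)→(6, 6): d=(-6,-6) top-left  bias=+0
  edge (6, 6)→(20, 2): d=(14,-4) top-left  bias=+0
    (0,0)@(1, 1): e=[198,0,-90] → .  [on edge]
    (1,1)@(3, 3): e=[162,0,-54] → .  [on edge]
    (8,1)@(17, 3): e=[22,84,2] → X
    (9,1)@(19, 3): e=[2,96,10] → X
    (10,1)@(21, 3): e=[-18,108,18] → .
    (2,2)@(5, 5): e=[126,0,-18] → .  [on edge]
    (5,2)@(11, 5): e=[66,36,6] → X
    (6,2)@(13, 5): e=[46,48,14] → X
    (7,2)@(15, 5): e=[26,60,22] → X
    (9,2)@(19, 5): e=[-14,84,38] → .
    (3,3)@(7, 7): e=[90,0,18] → X  [on edge]
    (4,3)@(9, 7): e=[70,12,26] → X
    (4,4)@(9, 9): e=[54,0,54] → X  [on edge]
    (5,5)@(11, 11): e=[18,0,90] → X  [on edge]
    (6,6)@(13, 13): e=[-18,0,126] → .  [on edge]
    (7,7)@(15, 15): e=[-54,0,162] → .  [on edge]
    (8,8)@(17, 17): e=[-90,0,198] → .  [on edge]
    (9,9)@(19, 19): e=[-126,0,234] → .  [on edge]
    (10,10)@(21, 21): e=[-162,0,270] → .  [on edge]
  covered (15 px):
    . . . . . . . . . . .
    . . . . . . . . X X .
    . . . . . X X X X . .
    . . . X X X X X . . .
    . . . . X X X . . . .
    . . . . . X . . . . .
    . . . . . . . . . . .
    . . . . . . . . . . .
    . . . . . . . . . . .
    . . . . . . . . . . .
    . . . . . . . . . . .

Z-buffer (winner per pixel, '.' = empty):
  . . . . . . . . . . .
  . . 0 . . . . . 1 1 .
  . . . . 0 0 1 1 1 . .
  . . . 1 1 0 0 0 0 . .
  . . . . 1 1 1 . . . .
  . . . . . 1 . . . . .
  . . . . . . . . . . .
  . . . . . . . . . . .
  . . . . . . . . . . .
  . . . . . . . . . . .
  . . . . . . . . . . .

Answer: 0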